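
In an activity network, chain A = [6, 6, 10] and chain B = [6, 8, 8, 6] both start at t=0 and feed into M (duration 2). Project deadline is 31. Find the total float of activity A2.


Forward pass: ES(A2) = sum of predecessors on chain A = 6
EF = ES + duration = 6 + 6 = 12
Backward pass: LF(M) = deadline = 31; LS(M) = 31 - 2 = 29
LF(A2) = LS(M) - sum(successors on chain A) = 29 - 10 = 19
LS = LF - duration = 19 - 6 = 13
Total float = LS - ES = 13 - 6 = 7

7


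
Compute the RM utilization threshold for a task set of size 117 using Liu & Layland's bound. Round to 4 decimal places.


Compute 2^(1/117) = 1.0059419185
Subtract 1: 1.0059419185 - 1 = 0.0059419185
Multiply by n: 117 * 0.0059419185 = 0.6952044645
Round to 4 dp: 0.6952

0.6952


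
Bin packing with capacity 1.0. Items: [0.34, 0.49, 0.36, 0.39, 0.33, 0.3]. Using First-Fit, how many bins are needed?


Place items sequentially using First-Fit:
  Item 0.34 -> new Bin 1
  Item 0.49 -> Bin 1 (now 0.83)
  Item 0.36 -> new Bin 2
  Item 0.39 -> Bin 2 (now 0.75)
  Item 0.33 -> new Bin 3
  Item 0.3 -> Bin 3 (now 0.63)
Total bins used = 3

3


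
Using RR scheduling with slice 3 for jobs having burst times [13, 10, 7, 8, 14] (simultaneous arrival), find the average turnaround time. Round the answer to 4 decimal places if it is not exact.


Time quantum = 3
Execution trace:
  J1 runs 3 units, time = 3
  J2 runs 3 units, time = 6
  J3 runs 3 units, time = 9
  J4 runs 3 units, time = 12
  J5 runs 3 units, time = 15
  J1 runs 3 units, time = 18
  J2 runs 3 units, time = 21
  J3 runs 3 units, time = 24
  J4 runs 3 units, time = 27
  J5 runs 3 units, time = 30
  J1 runs 3 units, time = 33
  J2 runs 3 units, time = 36
  J3 runs 1 units, time = 37
  J4 runs 2 units, time = 39
  J5 runs 3 units, time = 42
  J1 runs 3 units, time = 45
  J2 runs 1 units, time = 46
  J5 runs 3 units, time = 49
  J1 runs 1 units, time = 50
  J5 runs 2 units, time = 52
Finish times: [50, 46, 37, 39, 52]
Average turnaround = 224/5 = 44.8

44.8


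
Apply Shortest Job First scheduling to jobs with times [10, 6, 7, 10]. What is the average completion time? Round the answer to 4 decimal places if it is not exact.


SJF order (ascending): [6, 7, 10, 10]
Completion times:
  Job 1: burst=6, C=6
  Job 2: burst=7, C=13
  Job 3: burst=10, C=23
  Job 4: burst=10, C=33
Average completion = 75/4 = 18.75

18.75


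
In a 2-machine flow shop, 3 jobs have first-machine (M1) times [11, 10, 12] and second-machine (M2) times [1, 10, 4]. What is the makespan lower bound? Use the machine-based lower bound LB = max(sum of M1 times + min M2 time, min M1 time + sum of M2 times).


LB1 = sum(M1 times) + min(M2 times) = 33 + 1 = 34
LB2 = min(M1 times) + sum(M2 times) = 10 + 15 = 25
Lower bound = max(LB1, LB2) = max(34, 25) = 34

34


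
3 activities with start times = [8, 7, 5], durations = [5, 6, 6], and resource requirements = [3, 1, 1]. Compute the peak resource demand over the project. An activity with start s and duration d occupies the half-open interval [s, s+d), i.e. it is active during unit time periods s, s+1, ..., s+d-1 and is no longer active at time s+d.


Each activity i is active on [start_i, start_i + duration_i).
Compute total resource usage per time slot:
  t=0: active resources = [], total = 0
  t=1: active resources = [], total = 0
  t=2: active resources = [], total = 0
  t=3: active resources = [], total = 0
  t=4: active resources = [], total = 0
  t=5: active resources = [1], total = 1
  t=6: active resources = [1], total = 1
  t=7: active resources = [1, 1], total = 2
  t=8: active resources = [3, 1, 1], total = 5
  t=9: active resources = [3, 1, 1], total = 5
  t=10: active resources = [3, 1, 1], total = 5
  t=11: active resources = [3, 1], total = 4
  t=12: active resources = [3, 1], total = 4
Peak resource demand = 5

5


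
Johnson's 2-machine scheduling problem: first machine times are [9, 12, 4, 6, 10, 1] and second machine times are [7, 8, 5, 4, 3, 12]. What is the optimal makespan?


Apply Johnson's rule:
  Group 1 (a <= b): [(6, 1, 12), (3, 4, 5)]
  Group 2 (a > b): [(2, 12, 8), (1, 9, 7), (4, 6, 4), (5, 10, 3)]
Optimal job order: [6, 3, 2, 1, 4, 5]
Schedule:
  Job 6: M1 done at 1, M2 done at 13
  Job 3: M1 done at 5, M2 done at 18
  Job 2: M1 done at 17, M2 done at 26
  Job 1: M1 done at 26, M2 done at 33
  Job 4: M1 done at 32, M2 done at 37
  Job 5: M1 done at 42, M2 done at 45
Makespan = 45

45


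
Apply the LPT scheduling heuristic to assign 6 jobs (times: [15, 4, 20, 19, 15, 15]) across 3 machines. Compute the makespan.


Sort jobs in decreasing order (LPT): [20, 19, 15, 15, 15, 4]
Assign each job to the least loaded machine:
  Machine 1: jobs [20, 4], load = 24
  Machine 2: jobs [19, 15], load = 34
  Machine 3: jobs [15, 15], load = 30
Makespan = max load = 34

34


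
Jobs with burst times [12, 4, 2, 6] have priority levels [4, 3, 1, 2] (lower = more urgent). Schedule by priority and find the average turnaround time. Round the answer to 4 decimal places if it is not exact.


Sort by priority (ascending = highest first):
Order: [(1, 2), (2, 6), (3, 4), (4, 12)]
Completion times:
  Priority 1, burst=2, C=2
  Priority 2, burst=6, C=8
  Priority 3, burst=4, C=12
  Priority 4, burst=12, C=24
Average turnaround = 46/4 = 11.5

11.5


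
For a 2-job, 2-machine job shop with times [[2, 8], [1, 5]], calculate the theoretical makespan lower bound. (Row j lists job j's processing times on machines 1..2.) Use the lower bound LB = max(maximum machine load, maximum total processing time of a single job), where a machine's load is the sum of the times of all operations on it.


Machine loads:
  Machine 1: 2 + 1 = 3
  Machine 2: 8 + 5 = 13
Max machine load = 13
Job totals:
  Job 1: 10
  Job 2: 6
Max job total = 10
Lower bound = max(13, 10) = 13

13


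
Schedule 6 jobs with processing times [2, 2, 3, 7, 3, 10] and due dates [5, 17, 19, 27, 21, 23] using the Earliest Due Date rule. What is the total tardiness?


Sort by due date (EDD order): [(2, 5), (2, 17), (3, 19), (3, 21), (10, 23), (7, 27)]
Compute completion times and tardiness:
  Job 1: p=2, d=5, C=2, tardiness=max(0,2-5)=0
  Job 2: p=2, d=17, C=4, tardiness=max(0,4-17)=0
  Job 3: p=3, d=19, C=7, tardiness=max(0,7-19)=0
  Job 4: p=3, d=21, C=10, tardiness=max(0,10-21)=0
  Job 5: p=10, d=23, C=20, tardiness=max(0,20-23)=0
  Job 6: p=7, d=27, C=27, tardiness=max(0,27-27)=0
Total tardiness = 0

0


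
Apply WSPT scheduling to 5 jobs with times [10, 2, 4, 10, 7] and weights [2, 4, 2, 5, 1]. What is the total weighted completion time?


Compute p/w ratios and sort ascending (WSPT): [(2, 4), (4, 2), (10, 5), (10, 2), (7, 1)]
Compute weighted completion times:
  Job (p=2,w=4): C=2, w*C=4*2=8
  Job (p=4,w=2): C=6, w*C=2*6=12
  Job (p=10,w=5): C=16, w*C=5*16=80
  Job (p=10,w=2): C=26, w*C=2*26=52
  Job (p=7,w=1): C=33, w*C=1*33=33
Total weighted completion time = 185

185


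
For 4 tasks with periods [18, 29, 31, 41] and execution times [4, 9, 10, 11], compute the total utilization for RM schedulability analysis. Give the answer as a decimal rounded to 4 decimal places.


Compute individual utilizations (exact fractions):
  Task 1: C/T = 4/18 = 2/9 (approx. 0.2222)
  Task 2: C/T = 9/29 (approx. 0.3103)
  Task 3: C/T = 10/31 (approx. 0.3226)
  Task 4: C/T = 11/41 (approx. 0.2683)
Total utilization U = 2/9 + 9/29 + 10/31 + 11/41 = 372680/331731
Rounded to 4 decimal places: U = 1.1234
RM (Liu & Layland) bound for 4 tasks = 0.756828; compare with U = 372680/331731 (approx. 1.123440)
U > 1, so the task set is not schedulable (processor overloaded).

1.1234


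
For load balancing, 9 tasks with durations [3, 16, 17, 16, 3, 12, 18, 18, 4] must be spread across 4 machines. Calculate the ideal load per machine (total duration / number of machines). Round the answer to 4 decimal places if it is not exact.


Total processing time = 3 + 16 + 17 + 16 + 3 + 12 + 18 + 18 + 4 = 107
Number of machines = 4
Ideal balanced load = 107 / 4 = 26.75

26.75


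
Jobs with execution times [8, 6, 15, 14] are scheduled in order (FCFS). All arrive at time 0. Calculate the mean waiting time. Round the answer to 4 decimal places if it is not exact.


FCFS order (as given): [8, 6, 15, 14]
Waiting times:
  Job 1: wait = 0
  Job 2: wait = 8
  Job 3: wait = 14
  Job 4: wait = 29
Sum of waiting times = 51
Average waiting time = 51/4 = 12.75

12.75


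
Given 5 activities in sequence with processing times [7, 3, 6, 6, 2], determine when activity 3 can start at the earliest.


Activity 3 starts after activities 1 through 2 complete.
Predecessor durations: [7, 3]
ES = 7 + 3 = 10

10


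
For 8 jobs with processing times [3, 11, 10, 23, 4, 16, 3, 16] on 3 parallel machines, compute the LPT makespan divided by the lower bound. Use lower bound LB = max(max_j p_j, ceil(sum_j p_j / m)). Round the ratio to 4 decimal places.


LPT order: [23, 16, 16, 11, 10, 4, 3, 3]
Machine loads after assignment: [30, 27, 29]
LPT makespan = 30
Lower bound = max(max_job, ceil(total/3)) = max(23, 29) = 29
Ratio = 30 / 29 = 1.0345

1.0345


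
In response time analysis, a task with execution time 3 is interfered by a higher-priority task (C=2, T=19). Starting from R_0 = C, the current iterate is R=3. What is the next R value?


R_next = C + ceil(R_prev / T_hp) * C_hp
ceil(3 / 19) = ceil(0.1579) = 1
Interference = 1 * 2 = 2
R_next = 3 + 2 = 5

5


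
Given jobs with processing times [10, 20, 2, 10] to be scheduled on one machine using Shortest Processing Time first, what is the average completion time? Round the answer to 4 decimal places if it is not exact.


Sort jobs by processing time (SPT order): [2, 10, 10, 20]
Compute completion times sequentially:
  Job 1: processing = 2, completes at 2
  Job 2: processing = 10, completes at 12
  Job 3: processing = 10, completes at 22
  Job 4: processing = 20, completes at 42
Sum of completion times = 78
Average completion time = 78/4 = 19.5

19.5


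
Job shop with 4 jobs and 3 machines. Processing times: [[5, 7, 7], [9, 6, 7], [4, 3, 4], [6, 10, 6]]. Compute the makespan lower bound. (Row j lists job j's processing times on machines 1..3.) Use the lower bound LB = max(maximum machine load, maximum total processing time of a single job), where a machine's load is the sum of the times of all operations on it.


Machine loads:
  Machine 1: 5 + 9 + 4 + 6 = 24
  Machine 2: 7 + 6 + 3 + 10 = 26
  Machine 3: 7 + 7 + 4 + 6 = 24
Max machine load = 26
Job totals:
  Job 1: 19
  Job 2: 22
  Job 3: 11
  Job 4: 22
Max job total = 22
Lower bound = max(26, 22) = 26

26


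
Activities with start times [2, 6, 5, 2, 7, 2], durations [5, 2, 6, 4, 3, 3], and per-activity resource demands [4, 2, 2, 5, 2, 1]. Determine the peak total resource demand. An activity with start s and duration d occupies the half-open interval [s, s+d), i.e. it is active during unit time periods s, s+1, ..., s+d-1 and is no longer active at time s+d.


Each activity i is active on [start_i, start_i + duration_i).
Compute total resource usage per time slot:
  t=0: active resources = [], total = 0
  t=1: active resources = [], total = 0
  t=2: active resources = [4, 5, 1], total = 10
  t=3: active resources = [4, 5, 1], total = 10
  t=4: active resources = [4, 5, 1], total = 10
  t=5: active resources = [4, 2, 5], total = 11
  t=6: active resources = [4, 2, 2], total = 8
  t=7: active resources = [2, 2, 2], total = 6
  t=8: active resources = [2, 2], total = 4
  t=9: active resources = [2, 2], total = 4
  t=10: active resources = [2], total = 2
Peak resource demand = 11

11


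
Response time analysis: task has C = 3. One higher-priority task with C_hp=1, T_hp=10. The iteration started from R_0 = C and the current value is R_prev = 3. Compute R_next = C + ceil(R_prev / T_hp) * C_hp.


R_next = C + ceil(R_prev / T_hp) * C_hp
ceil(3 / 10) = ceil(0.3) = 1
Interference = 1 * 1 = 1
R_next = 3 + 1 = 4

4


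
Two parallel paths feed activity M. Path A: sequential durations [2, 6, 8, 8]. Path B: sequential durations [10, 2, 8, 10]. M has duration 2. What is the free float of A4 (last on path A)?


ES(A4) = sum of predecessors on chain A = 16
EF(A4) = ES + duration = 16 + 8 = 24
Successor of A4 is M. ES(M) = max(sum(A), sum(B)) = max(24, 30) = 30
Free float = ES(successor) - EF(current) = 30 - 24 = 6

6


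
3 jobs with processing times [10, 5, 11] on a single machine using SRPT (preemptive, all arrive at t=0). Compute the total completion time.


Since all jobs arrive at t=0, SRPT equals SPT ordering.
SPT order: [5, 10, 11]
Completion times:
  Job 1: p=5, C=5
  Job 2: p=10, C=15
  Job 3: p=11, C=26
Total completion time = 5 + 15 + 26 = 46

46


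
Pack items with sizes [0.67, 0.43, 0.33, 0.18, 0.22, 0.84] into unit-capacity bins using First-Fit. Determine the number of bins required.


Place items sequentially using First-Fit:
  Item 0.67 -> new Bin 1
  Item 0.43 -> new Bin 2
  Item 0.33 -> Bin 1 (now 1.0)
  Item 0.18 -> Bin 2 (now 0.61)
  Item 0.22 -> Bin 2 (now 0.83)
  Item 0.84 -> new Bin 3
Total bins used = 3

3


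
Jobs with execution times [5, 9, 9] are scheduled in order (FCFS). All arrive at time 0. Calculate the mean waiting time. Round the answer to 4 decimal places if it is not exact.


FCFS order (as given): [5, 9, 9]
Waiting times:
  Job 1: wait = 0
  Job 2: wait = 5
  Job 3: wait = 14
Sum of waiting times = 19
Average waiting time = 19/3 = 6.3333

6.3333


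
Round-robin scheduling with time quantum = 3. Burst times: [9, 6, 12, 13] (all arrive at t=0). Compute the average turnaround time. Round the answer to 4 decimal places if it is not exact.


Time quantum = 3
Execution trace:
  J1 runs 3 units, time = 3
  J2 runs 3 units, time = 6
  J3 runs 3 units, time = 9
  J4 runs 3 units, time = 12
  J1 runs 3 units, time = 15
  J2 runs 3 units, time = 18
  J3 runs 3 units, time = 21
  J4 runs 3 units, time = 24
  J1 runs 3 units, time = 27
  J3 runs 3 units, time = 30
  J4 runs 3 units, time = 33
  J3 runs 3 units, time = 36
  J4 runs 3 units, time = 39
  J4 runs 1 units, time = 40
Finish times: [27, 18, 36, 40]
Average turnaround = 121/4 = 30.25

30.25


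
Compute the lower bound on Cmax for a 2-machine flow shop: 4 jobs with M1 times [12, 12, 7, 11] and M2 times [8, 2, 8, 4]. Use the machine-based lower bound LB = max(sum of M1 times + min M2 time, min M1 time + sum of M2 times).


LB1 = sum(M1 times) + min(M2 times) = 42 + 2 = 44
LB2 = min(M1 times) + sum(M2 times) = 7 + 22 = 29
Lower bound = max(LB1, LB2) = max(44, 29) = 44

44


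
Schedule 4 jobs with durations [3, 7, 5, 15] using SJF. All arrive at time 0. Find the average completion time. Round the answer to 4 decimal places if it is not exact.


SJF order (ascending): [3, 5, 7, 15]
Completion times:
  Job 1: burst=3, C=3
  Job 2: burst=5, C=8
  Job 3: burst=7, C=15
  Job 4: burst=15, C=30
Average completion = 56/4 = 14.0

14.0


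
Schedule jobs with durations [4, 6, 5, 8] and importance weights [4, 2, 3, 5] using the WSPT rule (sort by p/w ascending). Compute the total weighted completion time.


Compute p/w ratios and sort ascending (WSPT): [(4, 4), (8, 5), (5, 3), (6, 2)]
Compute weighted completion times:
  Job (p=4,w=4): C=4, w*C=4*4=16
  Job (p=8,w=5): C=12, w*C=5*12=60
  Job (p=5,w=3): C=17, w*C=3*17=51
  Job (p=6,w=2): C=23, w*C=2*23=46
Total weighted completion time = 173

173


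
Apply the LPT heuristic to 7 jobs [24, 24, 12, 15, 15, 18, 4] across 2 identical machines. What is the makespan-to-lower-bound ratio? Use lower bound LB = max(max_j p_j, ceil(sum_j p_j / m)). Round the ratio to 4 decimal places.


LPT order: [24, 24, 18, 15, 15, 12, 4]
Machine loads after assignment: [58, 54]
LPT makespan = 58
Lower bound = max(max_job, ceil(total/2)) = max(24, 56) = 56
Ratio = 58 / 56 = 1.0357

1.0357


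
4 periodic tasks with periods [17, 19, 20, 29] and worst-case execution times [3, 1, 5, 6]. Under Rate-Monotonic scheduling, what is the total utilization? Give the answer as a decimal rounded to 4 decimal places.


Compute individual utilizations (exact fractions):
  Task 1: C/T = 3/17 (approx. 0.1765)
  Task 2: C/T = 1/19 (approx. 0.0526)
  Task 3: C/T = 5/20 = 1/4 (approx. 0.25)
  Task 4: C/T = 6/29 (approx. 0.2069)
Total utilization U = 3/17 + 1/19 + 1/4 + 6/29 = 25703/37468
Rounded to 4 decimal places: U = 0.6860
RM (Liu & Layland) bound for 4 tasks = 0.756828; compare with U = 25703/37468 (approx. 0.685999)
U <= bound, so schedulable by RM sufficient condition.

0.6860


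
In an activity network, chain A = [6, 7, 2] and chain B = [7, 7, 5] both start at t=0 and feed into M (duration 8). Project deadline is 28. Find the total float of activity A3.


Forward pass: ES(A3) = sum of predecessors on chain A = 13
EF = ES + duration = 13 + 2 = 15
Backward pass: LF(M) = deadline = 28; LS(M) = 28 - 8 = 20
LF(A3) = LS(M) - sum(successors on chain A) = 20 - 0 = 20
LS = LF - duration = 20 - 2 = 18
Total float = LS - ES = 18 - 13 = 5

5


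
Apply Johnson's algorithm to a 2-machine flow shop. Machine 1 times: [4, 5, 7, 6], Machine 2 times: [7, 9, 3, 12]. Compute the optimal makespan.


Apply Johnson's rule:
  Group 1 (a <= b): [(1, 4, 7), (2, 5, 9), (4, 6, 12)]
  Group 2 (a > b): [(3, 7, 3)]
Optimal job order: [1, 2, 4, 3]
Schedule:
  Job 1: M1 done at 4, M2 done at 11
  Job 2: M1 done at 9, M2 done at 20
  Job 4: M1 done at 15, M2 done at 32
  Job 3: M1 done at 22, M2 done at 35
Makespan = 35

35


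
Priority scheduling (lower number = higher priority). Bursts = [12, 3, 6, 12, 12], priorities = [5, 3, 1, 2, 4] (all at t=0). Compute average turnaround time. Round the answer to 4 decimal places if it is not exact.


Sort by priority (ascending = highest first):
Order: [(1, 6), (2, 12), (3, 3), (4, 12), (5, 12)]
Completion times:
  Priority 1, burst=6, C=6
  Priority 2, burst=12, C=18
  Priority 3, burst=3, C=21
  Priority 4, burst=12, C=33
  Priority 5, burst=12, C=45
Average turnaround = 123/5 = 24.6

24.6


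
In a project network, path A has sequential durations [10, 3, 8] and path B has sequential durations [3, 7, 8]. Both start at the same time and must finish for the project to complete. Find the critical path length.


Path A total = 10 + 3 + 8 = 21
Path B total = 3 + 7 + 8 = 18
Critical path = longest path = max(21, 18) = 21

21


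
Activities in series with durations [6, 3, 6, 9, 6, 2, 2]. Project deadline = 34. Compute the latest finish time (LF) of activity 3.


LF(activity 3) = deadline - sum of successor durations
Successors: activities 4 through 7 with durations [9, 6, 2, 2]
Sum of successor durations = 19
LF = 34 - 19 = 15

15


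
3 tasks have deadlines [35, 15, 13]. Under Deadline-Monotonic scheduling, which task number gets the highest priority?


Sort tasks by relative deadline (ascending):
  Task 3: deadline = 13
  Task 2: deadline = 15
  Task 1: deadline = 35
Priority order (highest first): [3, 2, 1]
Highest priority task = 3

3


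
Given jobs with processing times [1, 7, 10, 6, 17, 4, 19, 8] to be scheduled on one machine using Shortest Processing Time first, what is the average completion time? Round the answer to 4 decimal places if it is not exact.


Sort jobs by processing time (SPT order): [1, 4, 6, 7, 8, 10, 17, 19]
Compute completion times sequentially:
  Job 1: processing = 1, completes at 1
  Job 2: processing = 4, completes at 5
  Job 3: processing = 6, completes at 11
  Job 4: processing = 7, completes at 18
  Job 5: processing = 8, completes at 26
  Job 6: processing = 10, completes at 36
  Job 7: processing = 17, completes at 53
  Job 8: processing = 19, completes at 72
Sum of completion times = 222
Average completion time = 222/8 = 27.75

27.75


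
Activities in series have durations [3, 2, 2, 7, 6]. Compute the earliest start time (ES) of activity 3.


Activity 3 starts after activities 1 through 2 complete.
Predecessor durations: [3, 2]
ES = 3 + 2 = 5

5


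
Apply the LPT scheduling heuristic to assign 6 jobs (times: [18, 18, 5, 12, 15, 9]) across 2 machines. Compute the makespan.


Sort jobs in decreasing order (LPT): [18, 18, 15, 12, 9, 5]
Assign each job to the least loaded machine:
  Machine 1: jobs [18, 15, 5], load = 38
  Machine 2: jobs [18, 12, 9], load = 39
Makespan = max load = 39

39


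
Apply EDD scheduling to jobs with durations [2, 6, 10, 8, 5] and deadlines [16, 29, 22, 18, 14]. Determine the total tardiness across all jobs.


Sort by due date (EDD order): [(5, 14), (2, 16), (8, 18), (10, 22), (6, 29)]
Compute completion times and tardiness:
  Job 1: p=5, d=14, C=5, tardiness=max(0,5-14)=0
  Job 2: p=2, d=16, C=7, tardiness=max(0,7-16)=0
  Job 3: p=8, d=18, C=15, tardiness=max(0,15-18)=0
  Job 4: p=10, d=22, C=25, tardiness=max(0,25-22)=3
  Job 5: p=6, d=29, C=31, tardiness=max(0,31-29)=2
Total tardiness = 5

5


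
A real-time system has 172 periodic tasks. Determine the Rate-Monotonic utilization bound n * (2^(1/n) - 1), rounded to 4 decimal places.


Compute 2^(1/172) = 1.0040380565
Subtract 1: 1.0040380565 - 1 = 0.0040380565
Multiply by n: 172 * 0.0040380565 = 0.6945457180
Round to 4 dp: 0.6945

0.6945


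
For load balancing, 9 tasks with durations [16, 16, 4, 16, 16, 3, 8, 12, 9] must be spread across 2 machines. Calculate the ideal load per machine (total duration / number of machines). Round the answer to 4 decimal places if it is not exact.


Total processing time = 16 + 16 + 4 + 16 + 16 + 3 + 8 + 12 + 9 = 100
Number of machines = 2
Ideal balanced load = 100 / 2 = 50.0

50.0


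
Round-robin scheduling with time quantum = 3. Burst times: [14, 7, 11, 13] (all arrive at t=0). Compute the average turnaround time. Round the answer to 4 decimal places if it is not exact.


Time quantum = 3
Execution trace:
  J1 runs 3 units, time = 3
  J2 runs 3 units, time = 6
  J3 runs 3 units, time = 9
  J4 runs 3 units, time = 12
  J1 runs 3 units, time = 15
  J2 runs 3 units, time = 18
  J3 runs 3 units, time = 21
  J4 runs 3 units, time = 24
  J1 runs 3 units, time = 27
  J2 runs 1 units, time = 28
  J3 runs 3 units, time = 31
  J4 runs 3 units, time = 34
  J1 runs 3 units, time = 37
  J3 runs 2 units, time = 39
  J4 runs 3 units, time = 42
  J1 runs 2 units, time = 44
  J4 runs 1 units, time = 45
Finish times: [44, 28, 39, 45]
Average turnaround = 156/4 = 39.0

39.0


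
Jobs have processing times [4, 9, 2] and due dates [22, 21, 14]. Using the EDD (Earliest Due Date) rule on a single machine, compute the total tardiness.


Sort by due date (EDD order): [(2, 14), (9, 21), (4, 22)]
Compute completion times and tardiness:
  Job 1: p=2, d=14, C=2, tardiness=max(0,2-14)=0
  Job 2: p=9, d=21, C=11, tardiness=max(0,11-21)=0
  Job 3: p=4, d=22, C=15, tardiness=max(0,15-22)=0
Total tardiness = 0

0


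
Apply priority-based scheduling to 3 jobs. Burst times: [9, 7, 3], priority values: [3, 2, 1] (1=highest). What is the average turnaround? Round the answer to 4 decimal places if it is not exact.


Sort by priority (ascending = highest first):
Order: [(1, 3), (2, 7), (3, 9)]
Completion times:
  Priority 1, burst=3, C=3
  Priority 2, burst=7, C=10
  Priority 3, burst=9, C=19
Average turnaround = 32/3 = 10.6667

10.6667


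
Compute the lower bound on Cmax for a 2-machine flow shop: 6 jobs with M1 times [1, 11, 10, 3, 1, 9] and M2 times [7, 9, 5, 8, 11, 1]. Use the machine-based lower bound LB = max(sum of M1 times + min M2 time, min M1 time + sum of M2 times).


LB1 = sum(M1 times) + min(M2 times) = 35 + 1 = 36
LB2 = min(M1 times) + sum(M2 times) = 1 + 41 = 42
Lower bound = max(LB1, LB2) = max(36, 42) = 42

42


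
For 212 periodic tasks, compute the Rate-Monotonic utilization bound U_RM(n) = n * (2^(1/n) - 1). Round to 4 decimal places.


Compute 2^(1/212) = 1.0032749130
Subtract 1: 1.0032749130 - 1 = 0.0032749130
Multiply by n: 212 * 0.0032749130 = 0.6942815560
Round to 4 dp: 0.6943

0.6943


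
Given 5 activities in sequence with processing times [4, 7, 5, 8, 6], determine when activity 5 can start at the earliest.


Activity 5 starts after activities 1 through 4 complete.
Predecessor durations: [4, 7, 5, 8]
ES = 4 + 7 + 5 + 8 = 24

24


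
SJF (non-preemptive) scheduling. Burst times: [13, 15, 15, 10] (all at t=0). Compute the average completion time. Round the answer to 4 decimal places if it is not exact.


SJF order (ascending): [10, 13, 15, 15]
Completion times:
  Job 1: burst=10, C=10
  Job 2: burst=13, C=23
  Job 3: burst=15, C=38
  Job 4: burst=15, C=53
Average completion = 124/4 = 31.0

31.0


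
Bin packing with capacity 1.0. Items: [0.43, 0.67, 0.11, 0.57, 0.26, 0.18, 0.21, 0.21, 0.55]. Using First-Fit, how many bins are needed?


Place items sequentially using First-Fit:
  Item 0.43 -> new Bin 1
  Item 0.67 -> new Bin 2
  Item 0.11 -> Bin 1 (now 0.54)
  Item 0.57 -> new Bin 3
  Item 0.26 -> Bin 1 (now 0.8)
  Item 0.18 -> Bin 1 (now 0.98)
  Item 0.21 -> Bin 2 (now 0.88)
  Item 0.21 -> Bin 3 (now 0.78)
  Item 0.55 -> new Bin 4
Total bins used = 4

4


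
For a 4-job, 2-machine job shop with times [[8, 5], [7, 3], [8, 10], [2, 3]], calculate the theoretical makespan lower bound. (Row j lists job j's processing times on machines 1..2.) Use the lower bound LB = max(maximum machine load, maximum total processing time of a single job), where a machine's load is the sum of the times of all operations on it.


Machine loads:
  Machine 1: 8 + 7 + 8 + 2 = 25
  Machine 2: 5 + 3 + 10 + 3 = 21
Max machine load = 25
Job totals:
  Job 1: 13
  Job 2: 10
  Job 3: 18
  Job 4: 5
Max job total = 18
Lower bound = max(25, 18) = 25

25


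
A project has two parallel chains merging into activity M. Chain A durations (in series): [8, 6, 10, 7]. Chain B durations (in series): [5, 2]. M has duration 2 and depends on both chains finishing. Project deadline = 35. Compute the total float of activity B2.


Forward pass: ES(B2) = sum of predecessors on chain B = 5
EF = ES + duration = 5 + 2 = 7
Backward pass: LF(M) = deadline = 35; LS(M) = 35 - 2 = 33
LF(B2) = LS(M) - sum(successors on chain B) = 33 - 0 = 33
LS = LF - duration = 33 - 2 = 31
Total float = LS - ES = 31 - 5 = 26

26


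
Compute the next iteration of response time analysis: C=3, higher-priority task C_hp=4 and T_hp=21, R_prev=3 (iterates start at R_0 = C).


R_next = C + ceil(R_prev / T_hp) * C_hp
ceil(3 / 21) = ceil(0.1429) = 1
Interference = 1 * 4 = 4
R_next = 3 + 4 = 7

7


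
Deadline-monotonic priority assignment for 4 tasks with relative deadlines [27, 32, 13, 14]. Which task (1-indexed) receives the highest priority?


Sort tasks by relative deadline (ascending):
  Task 3: deadline = 13
  Task 4: deadline = 14
  Task 1: deadline = 27
  Task 2: deadline = 32
Priority order (highest first): [3, 4, 1, 2]
Highest priority task = 3

3


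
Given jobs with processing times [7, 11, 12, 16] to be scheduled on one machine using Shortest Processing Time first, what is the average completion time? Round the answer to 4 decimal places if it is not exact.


Sort jobs by processing time (SPT order): [7, 11, 12, 16]
Compute completion times sequentially:
  Job 1: processing = 7, completes at 7
  Job 2: processing = 11, completes at 18
  Job 3: processing = 12, completes at 30
  Job 4: processing = 16, completes at 46
Sum of completion times = 101
Average completion time = 101/4 = 25.25

25.25


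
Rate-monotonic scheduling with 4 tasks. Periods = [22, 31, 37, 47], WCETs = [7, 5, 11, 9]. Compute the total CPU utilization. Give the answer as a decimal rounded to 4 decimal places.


Compute individual utilizations (exact fractions):
  Task 1: C/T = 7/22 (approx. 0.3182)
  Task 2: C/T = 5/31 (approx. 0.1613)
  Task 3: C/T = 11/37 (approx. 0.2973)
  Task 4: C/T = 9/47 (approx. 0.1915)
Total utilization U = 7/22 + 5/31 + 11/37 + 9/47 = 1148353/1185998
Rounded to 4 decimal places: U = 0.9683
RM (Liu & Layland) bound for 4 tasks = 0.756828; compare with U = 1148353/1185998 (approx. 0.968259)
bound < U <= 1, so the RM sufficient condition is not met (inconclusive; an exact test such as response-time analysis is needed).

0.9683


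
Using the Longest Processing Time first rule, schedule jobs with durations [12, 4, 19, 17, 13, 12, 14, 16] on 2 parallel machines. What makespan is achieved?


Sort jobs in decreasing order (LPT): [19, 17, 16, 14, 13, 12, 12, 4]
Assign each job to the least loaded machine:
  Machine 1: jobs [19, 14, 13, 4], load = 50
  Machine 2: jobs [17, 16, 12, 12], load = 57
Makespan = max load = 57

57


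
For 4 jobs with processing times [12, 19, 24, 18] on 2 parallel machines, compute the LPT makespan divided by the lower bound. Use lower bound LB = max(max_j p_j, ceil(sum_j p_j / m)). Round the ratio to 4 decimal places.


LPT order: [24, 19, 18, 12]
Machine loads after assignment: [36, 37]
LPT makespan = 37
Lower bound = max(max_job, ceil(total/2)) = max(24, 37) = 37
Ratio = 37 / 37 = 1.0

1.0


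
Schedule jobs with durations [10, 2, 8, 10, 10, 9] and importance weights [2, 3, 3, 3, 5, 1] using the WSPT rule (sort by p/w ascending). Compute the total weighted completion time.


Compute p/w ratios and sort ascending (WSPT): [(2, 3), (10, 5), (8, 3), (10, 3), (10, 2), (9, 1)]
Compute weighted completion times:
  Job (p=2,w=3): C=2, w*C=3*2=6
  Job (p=10,w=5): C=12, w*C=5*12=60
  Job (p=8,w=3): C=20, w*C=3*20=60
  Job (p=10,w=3): C=30, w*C=3*30=90
  Job (p=10,w=2): C=40, w*C=2*40=80
  Job (p=9,w=1): C=49, w*C=1*49=49
Total weighted completion time = 345

345


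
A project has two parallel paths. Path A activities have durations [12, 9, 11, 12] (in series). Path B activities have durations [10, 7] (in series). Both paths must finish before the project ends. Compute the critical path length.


Path A total = 12 + 9 + 11 + 12 = 44
Path B total = 10 + 7 = 17
Critical path = longest path = max(44, 17) = 44

44


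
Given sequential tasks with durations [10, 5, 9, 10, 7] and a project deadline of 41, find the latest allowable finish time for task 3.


LF(activity 3) = deadline - sum of successor durations
Successors: activities 4 through 5 with durations [10, 7]
Sum of successor durations = 17
LF = 41 - 17 = 24

24


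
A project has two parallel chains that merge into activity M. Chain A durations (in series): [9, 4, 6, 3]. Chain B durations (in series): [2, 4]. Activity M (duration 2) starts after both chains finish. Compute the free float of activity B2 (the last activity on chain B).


ES(B2) = sum of predecessors on chain B = 2
EF(B2) = ES + duration = 2 + 4 = 6
Successor of B2 is M. ES(M) = max(sum(A), sum(B)) = max(22, 6) = 22
Free float = ES(successor) - EF(current) = 22 - 6 = 16

16


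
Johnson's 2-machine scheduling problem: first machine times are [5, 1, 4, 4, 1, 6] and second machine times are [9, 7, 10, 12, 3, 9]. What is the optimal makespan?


Apply Johnson's rule:
  Group 1 (a <= b): [(2, 1, 7), (5, 1, 3), (3, 4, 10), (4, 4, 12), (1, 5, 9), (6, 6, 9)]
  Group 2 (a > b): []
Optimal job order: [2, 5, 3, 4, 1, 6]
Schedule:
  Job 2: M1 done at 1, M2 done at 8
  Job 5: M1 done at 2, M2 done at 11
  Job 3: M1 done at 6, M2 done at 21
  Job 4: M1 done at 10, M2 done at 33
  Job 1: M1 done at 15, M2 done at 42
  Job 6: M1 done at 21, M2 done at 51
Makespan = 51

51


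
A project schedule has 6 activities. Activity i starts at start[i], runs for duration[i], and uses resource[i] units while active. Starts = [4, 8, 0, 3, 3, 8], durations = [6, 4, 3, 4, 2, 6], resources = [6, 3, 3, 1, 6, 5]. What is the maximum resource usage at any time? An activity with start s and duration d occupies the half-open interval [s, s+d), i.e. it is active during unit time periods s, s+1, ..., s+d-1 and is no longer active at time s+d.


Each activity i is active on [start_i, start_i + duration_i).
Compute total resource usage per time slot:
  t=0: active resources = [3], total = 3
  t=1: active resources = [3], total = 3
  t=2: active resources = [3], total = 3
  t=3: active resources = [1, 6], total = 7
  t=4: active resources = [6, 1, 6], total = 13
  t=5: active resources = [6, 1], total = 7
  t=6: active resources = [6, 1], total = 7
  t=7: active resources = [6], total = 6
  t=8: active resources = [6, 3, 5], total = 14
  t=9: active resources = [6, 3, 5], total = 14
  t=10: active resources = [3, 5], total = 8
  t=11: active resources = [3, 5], total = 8
  t=12: active resources = [5], total = 5
  t=13: active resources = [5], total = 5
Peak resource demand = 14

14


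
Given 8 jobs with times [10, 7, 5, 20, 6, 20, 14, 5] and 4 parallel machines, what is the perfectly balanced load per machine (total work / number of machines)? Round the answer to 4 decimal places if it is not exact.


Total processing time = 10 + 7 + 5 + 20 + 6 + 20 + 14 + 5 = 87
Number of machines = 4
Ideal balanced load = 87 / 4 = 21.75

21.75


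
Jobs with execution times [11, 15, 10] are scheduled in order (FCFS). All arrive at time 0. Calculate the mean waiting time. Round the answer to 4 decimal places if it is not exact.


FCFS order (as given): [11, 15, 10]
Waiting times:
  Job 1: wait = 0
  Job 2: wait = 11
  Job 3: wait = 26
Sum of waiting times = 37
Average waiting time = 37/3 = 12.3333

12.3333


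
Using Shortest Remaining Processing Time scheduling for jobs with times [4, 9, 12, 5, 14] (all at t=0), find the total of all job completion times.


Since all jobs arrive at t=0, SRPT equals SPT ordering.
SPT order: [4, 5, 9, 12, 14]
Completion times:
  Job 1: p=4, C=4
  Job 2: p=5, C=9
  Job 3: p=9, C=18
  Job 4: p=12, C=30
  Job 5: p=14, C=44
Total completion time = 4 + 9 + 18 + 30 + 44 = 105

105


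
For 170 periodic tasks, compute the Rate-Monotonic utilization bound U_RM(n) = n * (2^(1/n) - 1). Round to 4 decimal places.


Compute 2^(1/170) = 1.0040856600
Subtract 1: 1.0040856600 - 1 = 0.0040856600
Multiply by n: 170 * 0.0040856600 = 0.6945622000
Round to 4 dp: 0.6946

0.6946


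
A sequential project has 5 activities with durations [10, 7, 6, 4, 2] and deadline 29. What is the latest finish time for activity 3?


LF(activity 3) = deadline - sum of successor durations
Successors: activities 4 through 5 with durations [4, 2]
Sum of successor durations = 6
LF = 29 - 6 = 23

23


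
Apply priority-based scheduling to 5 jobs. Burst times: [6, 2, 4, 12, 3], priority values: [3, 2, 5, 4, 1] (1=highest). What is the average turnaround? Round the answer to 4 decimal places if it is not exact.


Sort by priority (ascending = highest first):
Order: [(1, 3), (2, 2), (3, 6), (4, 12), (5, 4)]
Completion times:
  Priority 1, burst=3, C=3
  Priority 2, burst=2, C=5
  Priority 3, burst=6, C=11
  Priority 4, burst=12, C=23
  Priority 5, burst=4, C=27
Average turnaround = 69/5 = 13.8

13.8


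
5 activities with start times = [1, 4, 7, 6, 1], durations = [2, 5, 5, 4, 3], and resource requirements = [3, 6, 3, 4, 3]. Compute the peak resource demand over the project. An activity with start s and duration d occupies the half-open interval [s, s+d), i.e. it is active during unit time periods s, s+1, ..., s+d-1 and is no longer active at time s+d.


Each activity i is active on [start_i, start_i + duration_i).
Compute total resource usage per time slot:
  t=0: active resources = [], total = 0
  t=1: active resources = [3, 3], total = 6
  t=2: active resources = [3, 3], total = 6
  t=3: active resources = [3], total = 3
  t=4: active resources = [6], total = 6
  t=5: active resources = [6], total = 6
  t=6: active resources = [6, 4], total = 10
  t=7: active resources = [6, 3, 4], total = 13
  t=8: active resources = [6, 3, 4], total = 13
  t=9: active resources = [3, 4], total = 7
  t=10: active resources = [3], total = 3
  t=11: active resources = [3], total = 3
Peak resource demand = 13

13


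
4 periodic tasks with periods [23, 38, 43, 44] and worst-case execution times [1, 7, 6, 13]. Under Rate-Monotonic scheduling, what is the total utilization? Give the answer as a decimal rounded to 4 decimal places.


Compute individual utilizations (exact fractions):
  Task 1: C/T = 1/23 (approx. 0.0435)
  Task 2: C/T = 7/38 (approx. 0.1842)
  Task 3: C/T = 6/43 (approx. 0.1395)
  Task 4: C/T = 13/44 (approx. 0.2955)
Total utilization U = 1/23 + 7/38 + 6/43 + 13/44 = 547905/826804
Rounded to 4 decimal places: U = 0.6627
RM (Liu & Layland) bound for 4 tasks = 0.756828; compare with U = 547905/826804 (approx. 0.662678)
U <= bound, so schedulable by RM sufficient condition.

0.6627


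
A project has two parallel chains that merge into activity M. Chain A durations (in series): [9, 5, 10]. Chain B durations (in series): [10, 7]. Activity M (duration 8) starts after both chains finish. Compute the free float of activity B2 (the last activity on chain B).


ES(B2) = sum of predecessors on chain B = 10
EF(B2) = ES + duration = 10 + 7 = 17
Successor of B2 is M. ES(M) = max(sum(A), sum(B)) = max(24, 17) = 24
Free float = ES(successor) - EF(current) = 24 - 17 = 7

7


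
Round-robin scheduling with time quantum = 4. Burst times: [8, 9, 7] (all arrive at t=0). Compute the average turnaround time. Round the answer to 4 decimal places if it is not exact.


Time quantum = 4
Execution trace:
  J1 runs 4 units, time = 4
  J2 runs 4 units, time = 8
  J3 runs 4 units, time = 12
  J1 runs 4 units, time = 16
  J2 runs 4 units, time = 20
  J3 runs 3 units, time = 23
  J2 runs 1 units, time = 24
Finish times: [16, 24, 23]
Average turnaround = 63/3 = 21.0

21.0


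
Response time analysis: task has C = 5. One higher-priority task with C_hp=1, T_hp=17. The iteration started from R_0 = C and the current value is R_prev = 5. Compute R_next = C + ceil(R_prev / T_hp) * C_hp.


R_next = C + ceil(R_prev / T_hp) * C_hp
ceil(5 / 17) = ceil(0.2941) = 1
Interference = 1 * 1 = 1
R_next = 5 + 1 = 6

6


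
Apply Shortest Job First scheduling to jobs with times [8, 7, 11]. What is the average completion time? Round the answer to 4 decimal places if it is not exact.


SJF order (ascending): [7, 8, 11]
Completion times:
  Job 1: burst=7, C=7
  Job 2: burst=8, C=15
  Job 3: burst=11, C=26
Average completion = 48/3 = 16.0

16.0


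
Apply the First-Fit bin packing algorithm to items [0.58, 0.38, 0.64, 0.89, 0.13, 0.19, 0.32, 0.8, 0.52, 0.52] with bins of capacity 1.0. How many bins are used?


Place items sequentially using First-Fit:
  Item 0.58 -> new Bin 1
  Item 0.38 -> Bin 1 (now 0.96)
  Item 0.64 -> new Bin 2
  Item 0.89 -> new Bin 3
  Item 0.13 -> Bin 2 (now 0.77)
  Item 0.19 -> Bin 2 (now 0.96)
  Item 0.32 -> new Bin 4
  Item 0.8 -> new Bin 5
  Item 0.52 -> Bin 4 (now 0.84)
  Item 0.52 -> new Bin 6
Total bins used = 6

6


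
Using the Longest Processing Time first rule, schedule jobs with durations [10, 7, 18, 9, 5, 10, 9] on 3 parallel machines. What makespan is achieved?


Sort jobs in decreasing order (LPT): [18, 10, 10, 9, 9, 7, 5]
Assign each job to the least loaded machine:
  Machine 1: jobs [18, 7], load = 25
  Machine 2: jobs [10, 9, 5], load = 24
  Machine 3: jobs [10, 9], load = 19
Makespan = max load = 25

25


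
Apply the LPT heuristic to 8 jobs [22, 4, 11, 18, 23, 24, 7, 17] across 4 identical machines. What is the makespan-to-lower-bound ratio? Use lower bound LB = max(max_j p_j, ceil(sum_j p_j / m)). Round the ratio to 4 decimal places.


LPT order: [24, 23, 22, 18, 17, 11, 7, 4]
Machine loads after assignment: [28, 30, 33, 35]
LPT makespan = 35
Lower bound = max(max_job, ceil(total/4)) = max(24, 32) = 32
Ratio = 35 / 32 = 1.0938

1.0938


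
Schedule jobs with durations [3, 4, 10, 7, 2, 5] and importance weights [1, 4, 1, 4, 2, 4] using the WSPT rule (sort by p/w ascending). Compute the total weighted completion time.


Compute p/w ratios and sort ascending (WSPT): [(4, 4), (2, 2), (5, 4), (7, 4), (3, 1), (10, 1)]
Compute weighted completion times:
  Job (p=4,w=4): C=4, w*C=4*4=16
  Job (p=2,w=2): C=6, w*C=2*6=12
  Job (p=5,w=4): C=11, w*C=4*11=44
  Job (p=7,w=4): C=18, w*C=4*18=72
  Job (p=3,w=1): C=21, w*C=1*21=21
  Job (p=10,w=1): C=31, w*C=1*31=31
Total weighted completion time = 196

196


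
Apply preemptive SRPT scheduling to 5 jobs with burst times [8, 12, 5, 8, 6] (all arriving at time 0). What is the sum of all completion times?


Since all jobs arrive at t=0, SRPT equals SPT ordering.
SPT order: [5, 6, 8, 8, 12]
Completion times:
  Job 1: p=5, C=5
  Job 2: p=6, C=11
  Job 3: p=8, C=19
  Job 4: p=8, C=27
  Job 5: p=12, C=39
Total completion time = 5 + 11 + 19 + 27 + 39 = 101

101
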